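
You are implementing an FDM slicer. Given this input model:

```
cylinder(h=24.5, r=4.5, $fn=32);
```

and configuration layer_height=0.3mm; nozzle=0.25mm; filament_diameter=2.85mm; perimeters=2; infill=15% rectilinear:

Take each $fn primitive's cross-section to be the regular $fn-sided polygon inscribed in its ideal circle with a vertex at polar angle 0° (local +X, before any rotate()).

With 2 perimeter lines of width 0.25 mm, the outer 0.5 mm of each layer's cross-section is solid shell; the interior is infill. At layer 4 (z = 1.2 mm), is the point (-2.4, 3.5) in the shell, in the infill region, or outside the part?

shell

At z = 1.2 mm: the cylinder: section is a regular 32-gon, circumradius r=4.5. Overall, the cross-section is a single solid region. The nearest boundary edge runs (-2.50, 3.74)→(-3.18, 3.18); distance from the point to it = 0.25 mm. The point is inside the cross-section, 0.25 mm from the nearest boundary — within the 0.5 mm shell band (2 × 0.25).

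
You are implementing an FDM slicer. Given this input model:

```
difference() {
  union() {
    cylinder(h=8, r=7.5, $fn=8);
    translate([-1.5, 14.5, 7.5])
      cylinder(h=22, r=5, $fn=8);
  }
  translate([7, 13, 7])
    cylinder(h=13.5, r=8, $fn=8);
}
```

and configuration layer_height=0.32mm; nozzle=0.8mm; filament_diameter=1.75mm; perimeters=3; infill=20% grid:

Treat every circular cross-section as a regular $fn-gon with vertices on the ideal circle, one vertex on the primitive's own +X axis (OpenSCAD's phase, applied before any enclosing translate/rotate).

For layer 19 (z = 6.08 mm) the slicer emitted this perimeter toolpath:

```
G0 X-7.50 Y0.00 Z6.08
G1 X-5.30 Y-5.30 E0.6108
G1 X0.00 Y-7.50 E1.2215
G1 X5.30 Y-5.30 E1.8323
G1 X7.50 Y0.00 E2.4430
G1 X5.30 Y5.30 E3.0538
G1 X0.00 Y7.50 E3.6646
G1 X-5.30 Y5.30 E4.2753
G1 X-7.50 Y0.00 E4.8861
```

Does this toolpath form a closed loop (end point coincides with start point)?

yes

Start point (G0): (-7.50, 0.00). End point (last G1): the path returns to the start — closed.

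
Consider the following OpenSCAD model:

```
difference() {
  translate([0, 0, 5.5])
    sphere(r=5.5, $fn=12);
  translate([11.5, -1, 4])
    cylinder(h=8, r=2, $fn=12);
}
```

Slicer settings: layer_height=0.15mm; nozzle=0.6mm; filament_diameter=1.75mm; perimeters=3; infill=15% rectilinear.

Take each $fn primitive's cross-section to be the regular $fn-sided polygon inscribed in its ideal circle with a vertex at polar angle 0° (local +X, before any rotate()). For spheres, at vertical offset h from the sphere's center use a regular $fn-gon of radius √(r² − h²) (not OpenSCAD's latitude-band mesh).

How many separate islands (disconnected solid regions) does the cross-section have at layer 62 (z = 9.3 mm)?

1

At z = 9.3 mm: the r=5.5 sphere slices to a regular 12-gon of circumradius 3.976 (√(r²−h²) with h=3.8 from center); the r=2 cylinder at (11.5, -1) contributes a regular 12-gon of circumradius 2; After the difference (first − rest): starting from the r=5.5 sphere, the r=2 cylinder at (11.5, -1) misses the remaining region (no effect) — 1 connected region. Overall, the cross-section is a single solid region. Island count = 1.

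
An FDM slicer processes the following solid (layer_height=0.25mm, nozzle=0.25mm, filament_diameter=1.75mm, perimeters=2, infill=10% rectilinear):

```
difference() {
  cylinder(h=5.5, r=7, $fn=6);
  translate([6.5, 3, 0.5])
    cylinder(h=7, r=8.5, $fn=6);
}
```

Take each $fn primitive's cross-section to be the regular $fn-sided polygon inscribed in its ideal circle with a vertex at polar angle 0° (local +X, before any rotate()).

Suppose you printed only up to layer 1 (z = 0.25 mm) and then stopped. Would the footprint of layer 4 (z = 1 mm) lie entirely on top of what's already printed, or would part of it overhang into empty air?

Compare the two slices. At z = 0.25: the r=7 cylinder contributes a regular 6-gon of circumradius 7 (area = (6/2)·7.000²·sin(360°/6) = 127.31 mm²); the cylinder at (6.5, 3) does not reach this height (z outside [0.5, 7.5]); Subtracting the remaining from the first: none of the subtracted shapes is present at this height, so the r=7 cylinder is unchanged — area = 127.31 mm². At z = 1: the cylinder: section is a regular 6-gon, circumradius r=7 (area = (6/2)·7.000²·sin(360°/6) = 127.31 mm²); the r=8.5 cylinder at (6.5, 3) contributes a regular 6-gon of circumradius 8.5 (area = (6/2)·8.500²·sin(360°/6) = 187.71 mm²); Subtracting the remaining from the first: starting from the r=7 cylinder (127.31 mm²), the r=8.5 cylinder at (6.5, 3) partially overlaps it — only the 59.36 mm² overlap (of its 187.71 mm²) is removed, clipping the outline — area = 67.94 mm². Checking containment: the cross-section at z = 1 is a subset of the cross-section at z = 0.25.

entirely on top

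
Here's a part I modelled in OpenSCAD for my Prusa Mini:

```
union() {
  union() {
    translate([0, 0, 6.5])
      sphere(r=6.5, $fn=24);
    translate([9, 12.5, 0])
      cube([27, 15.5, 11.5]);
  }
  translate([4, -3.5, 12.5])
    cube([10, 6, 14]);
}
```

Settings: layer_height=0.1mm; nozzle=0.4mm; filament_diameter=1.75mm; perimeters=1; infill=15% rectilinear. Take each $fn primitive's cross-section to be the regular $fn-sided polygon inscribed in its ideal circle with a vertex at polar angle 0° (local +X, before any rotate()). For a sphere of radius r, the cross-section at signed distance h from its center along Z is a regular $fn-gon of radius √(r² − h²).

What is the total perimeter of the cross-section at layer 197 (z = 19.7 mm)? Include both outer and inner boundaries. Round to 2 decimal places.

32.00 mm

At z = 19.7 mm: the sphere does not reach this height (|z−center|=13.200 > r=6.5); the cube at (9, 12.5) is absent (z outside [0, 11.5]); Taking the union: nothing is present at this height; the cube at (4, -3.5) (footprint 10×6) is included at this height (perimeter 32.00 mm); Combining (union): only the 10×6 cube at (4, -3.5) is present, so the union is just that shape — boundary = 32.00 mm. Overall, the cross-section is a single solid region. Total boundary length (outer) = 32.00 mm.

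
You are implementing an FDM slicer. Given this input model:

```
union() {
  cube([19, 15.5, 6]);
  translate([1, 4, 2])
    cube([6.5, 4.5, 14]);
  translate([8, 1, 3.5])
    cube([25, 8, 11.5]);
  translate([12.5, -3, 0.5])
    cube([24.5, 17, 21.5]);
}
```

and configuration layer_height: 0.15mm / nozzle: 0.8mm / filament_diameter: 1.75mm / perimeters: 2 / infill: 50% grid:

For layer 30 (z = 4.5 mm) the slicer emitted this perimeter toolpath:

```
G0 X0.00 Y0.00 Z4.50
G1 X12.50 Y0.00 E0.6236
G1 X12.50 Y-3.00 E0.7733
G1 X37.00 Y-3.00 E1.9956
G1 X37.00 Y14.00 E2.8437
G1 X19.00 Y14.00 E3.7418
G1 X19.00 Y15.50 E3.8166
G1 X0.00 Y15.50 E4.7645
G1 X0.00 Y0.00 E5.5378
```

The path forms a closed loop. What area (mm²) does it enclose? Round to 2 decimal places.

620.00 mm²

Apply the shoelace formula to the sequence of (X, Y) vertices; enclosed area = 620.00 mm².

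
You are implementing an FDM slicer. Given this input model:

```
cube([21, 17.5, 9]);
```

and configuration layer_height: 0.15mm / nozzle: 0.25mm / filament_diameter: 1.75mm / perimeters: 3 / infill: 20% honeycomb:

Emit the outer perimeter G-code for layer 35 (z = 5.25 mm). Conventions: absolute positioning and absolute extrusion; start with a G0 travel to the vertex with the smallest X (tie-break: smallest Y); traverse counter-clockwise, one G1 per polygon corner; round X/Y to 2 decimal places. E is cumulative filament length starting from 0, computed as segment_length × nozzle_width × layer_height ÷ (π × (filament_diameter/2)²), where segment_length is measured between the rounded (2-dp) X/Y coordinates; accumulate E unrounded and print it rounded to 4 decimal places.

G0 X0.00 Y0.00 Z5.25
G1 X21.00 Y0.00 E0.3274
G1 X21.00 Y17.50 E0.6002
G1 X0.00 Y17.50 E0.9276
G1 X0.00 Y0.00 E1.2005

At z = 5.25 mm: the cube (footprint 21×17.5) is included at this height. The outline is a single polygon with 4 vertices. Extrusion per mm of travel: 0.25 × 0.15 / (π × 0.875²) = 0.015591. Accumulating E over each segment gives final E = 1.2005.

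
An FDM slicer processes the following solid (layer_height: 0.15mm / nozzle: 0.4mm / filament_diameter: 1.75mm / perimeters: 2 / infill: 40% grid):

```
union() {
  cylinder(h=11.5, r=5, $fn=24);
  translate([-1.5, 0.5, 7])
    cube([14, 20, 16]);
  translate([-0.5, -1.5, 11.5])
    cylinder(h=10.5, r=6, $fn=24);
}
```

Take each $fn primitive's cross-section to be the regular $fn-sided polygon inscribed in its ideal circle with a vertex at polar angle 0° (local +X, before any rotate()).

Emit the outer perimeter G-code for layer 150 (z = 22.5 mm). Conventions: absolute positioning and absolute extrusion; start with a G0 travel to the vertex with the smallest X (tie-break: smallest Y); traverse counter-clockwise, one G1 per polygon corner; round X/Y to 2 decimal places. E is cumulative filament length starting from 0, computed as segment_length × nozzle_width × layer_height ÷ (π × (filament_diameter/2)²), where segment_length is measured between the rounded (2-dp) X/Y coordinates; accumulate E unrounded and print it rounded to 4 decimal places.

G0 X-1.50 Y0.50 Z22.50
G1 X12.50 Y0.50 E0.3492
G1 X12.50 Y20.50 E0.8481
G1 X-1.50 Y20.50 E1.1974
G1 X-1.50 Y0.50 E1.6963

At z = 22.5 mm: the cylinder does not reach this height (z outside [0, 11.5]); the 14×20 cube at (-1.5, 0.5) contributes its full rectangle; the cylinder at (-0.5, -1.5) is not intersected at this z (z outside [11.5, 22]); Taking the union: only the 14×20 cube at (-1.5, 0.5) is present, so the union is just that shape — 1 connected region. The outline is a single polygon with 4 vertices. Extrusion per mm of travel: 0.4 × 0.15 / (π × 0.875²) = 0.024945. Accumulating E over each segment gives final E = 1.6963.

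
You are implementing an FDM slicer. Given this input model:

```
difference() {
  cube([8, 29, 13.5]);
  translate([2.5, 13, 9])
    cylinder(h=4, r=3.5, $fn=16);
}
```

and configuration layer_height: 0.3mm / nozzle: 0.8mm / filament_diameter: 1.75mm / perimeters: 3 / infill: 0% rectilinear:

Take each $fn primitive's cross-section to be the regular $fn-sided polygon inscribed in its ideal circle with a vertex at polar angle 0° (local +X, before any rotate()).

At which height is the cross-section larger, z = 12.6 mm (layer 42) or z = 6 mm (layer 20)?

layer 20 (z = 6 mm)

Layer 42 (z = 12.6): the 8×29 cube contributes its full rectangle (area 232.00 mm²); the r=3.5 cylinder at (2.5, 13) gives a regular 16-gon of circumradius 3.5 (constant along its height) (area = (16/2)·3.500²·sin(360°/16) = 37.50 mm²); After the difference (first − rest): starting from the 8×29 cube (232.00 mm²), the r=3.5 cylinder at (2.5, 13) partially overlaps it — only the 34.38 mm² overlap (of its 37.50 mm²) is removed, clipping the outline — area = 197.62 mm². So its area = 197.62 mm². Layer 20 (z = 6): the cube is present — its section is the full 8×29 rectangle (area 232.00 mm²); the cylinder at (2.5, 13) does not reach this height (z outside [9, 13]); After the difference (first − rest): none of the subtracted shapes is present at this height, so the 8×29 cube is unchanged — area = 232.00 mm². So its area = 232.00 mm². Layer 20 is larger (232.00 vs 197.62 mm²).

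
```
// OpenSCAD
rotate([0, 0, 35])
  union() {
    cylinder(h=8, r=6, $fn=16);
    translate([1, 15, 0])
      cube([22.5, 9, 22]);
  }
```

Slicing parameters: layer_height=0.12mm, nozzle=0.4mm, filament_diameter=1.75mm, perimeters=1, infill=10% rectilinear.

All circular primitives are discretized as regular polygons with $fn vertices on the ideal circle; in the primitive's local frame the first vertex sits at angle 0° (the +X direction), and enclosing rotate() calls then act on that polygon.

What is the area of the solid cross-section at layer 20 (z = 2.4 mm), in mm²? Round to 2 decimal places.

312.71 mm²

At z = 2.4 mm: the r=6 cylinder gives a regular 16-gon of circumradius 6 (constant along its height) (area = (16/2)·6.000²·sin(360°/16) = 110.21 mm²); the cube at (1, 15) is present — its section is the full 22.5×9 rectangle (area 202.50 mm²); Combining (union): the 2 present regions are separate (no shared area or edge), so areas and boundary lengths simply add and each stays a separate island — area = 312.71 mm²; (whole slice rotated 35° about Z — lengths, areas and connectivity unchanged). Overall, the cross-section has 2 separate islands. Net area = 312.71 mm².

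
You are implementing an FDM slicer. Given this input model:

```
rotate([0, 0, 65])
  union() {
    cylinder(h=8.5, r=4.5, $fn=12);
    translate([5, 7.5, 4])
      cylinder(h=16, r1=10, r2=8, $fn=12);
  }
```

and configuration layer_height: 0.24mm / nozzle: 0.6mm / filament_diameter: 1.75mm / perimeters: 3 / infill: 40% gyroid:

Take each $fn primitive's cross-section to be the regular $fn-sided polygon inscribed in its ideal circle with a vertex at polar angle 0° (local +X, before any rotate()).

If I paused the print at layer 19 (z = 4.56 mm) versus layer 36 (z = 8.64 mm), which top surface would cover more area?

Layer 19 (z = 4.56): the r=4.5 cylinder gives a regular 12-gon of circumradius 4.5 (constant along its height) (area = (12/2)·4.500²·sin(360°/12) = 60.75 mm²); the cone at (5, 7.5) (r1=10→r2=8) has section circumradius 9.930 here — a regular 12-gon (area = (12/2)·9.930²·sin(360°/12) = 295.81 mm²); Taking the union: the regions partially overlap — summed areas 356.56 mm² minus the doubly-counted overlap 33.30 mm² gives 323.27 mm² — area = 323.27 mm²; (whole slice rotated 65° about Z — lengths, areas and connectivity unchanged). So its area = 323.27 mm². Layer 36 (z = 8.64): the cylinder is not intersected at this z (z outside [0, 8.5]); the cone at (5, 7.5): at t=0.290 of its height the radius interpolates to r₁+(r₂−r₁)t = 9.420, giving a regular 12-gon of that circumradius (area = (12/2)·9.420²·sin(360°/12) = 266.21 mm²); Taking the union: only the cone at (5, 7.5) is present, so the union is just that shape — area = 266.21 mm²; (rotated 65° about Z; rotation is an isometry so areas/perimeters/island counts are preserved). So its area = 266.21 mm². Layer 19 is larger (323.27 vs 266.21 mm²).

layer 19 (z = 4.56 mm)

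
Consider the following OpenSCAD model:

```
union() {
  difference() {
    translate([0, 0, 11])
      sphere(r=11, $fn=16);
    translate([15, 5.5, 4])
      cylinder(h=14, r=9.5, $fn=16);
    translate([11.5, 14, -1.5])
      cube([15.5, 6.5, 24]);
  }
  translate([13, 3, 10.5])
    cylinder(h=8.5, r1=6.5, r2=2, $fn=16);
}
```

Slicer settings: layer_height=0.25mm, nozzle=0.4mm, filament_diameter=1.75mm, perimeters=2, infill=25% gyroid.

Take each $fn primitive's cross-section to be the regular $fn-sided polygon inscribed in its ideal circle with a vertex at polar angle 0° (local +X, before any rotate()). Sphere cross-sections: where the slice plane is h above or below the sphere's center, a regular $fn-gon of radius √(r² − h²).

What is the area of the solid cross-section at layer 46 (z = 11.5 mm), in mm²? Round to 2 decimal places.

443.07 mm²

At z = 11.5 mm: the r=11 sphere contributes a regular 16-gon of circumradius √(11²−0.5²) = 10.989 (area = (16/2)·10.989²·sin(360°/16) = 369.67 mm²); the cylinder at (15, 5.5): section is a regular 16-gon, circumradius r=9.5 (area = (16/2)·9.500²·sin(360°/16) = 276.30 mm²); the 15.5×6.5 cube at (11.5, 14) contributes its full rectangle (area 100.75 mm²); Subtracting the remaining from the first: starting from the r=11 sphere (369.67 mm²), the r=9.5 cylinder at (15, 5.5) partially overlaps it — only the 35.73 mm² overlap (of its 276.30 mm²) is removed, clipping the outline; the 15.5×6.5 cube at (11.5, 14) misses the remaining region (no effect) — area = 333.94 mm²; the cone at (13, 3) contributes a regular 16-gon of circumradius 5.971 (interpolated between r1=6.5 and r2=2 at t=0.118) (area = (16/2)·5.971²·sin(360°/16) = 109.13 mm²); Merging all regions: the 2 present regions are separate (no shared area or edge), so areas and boundary lengths simply add and each stays a separate island — area = 443.07 mm². Overall, the cross-section has 2 separate islands. Net area = 443.07 mm².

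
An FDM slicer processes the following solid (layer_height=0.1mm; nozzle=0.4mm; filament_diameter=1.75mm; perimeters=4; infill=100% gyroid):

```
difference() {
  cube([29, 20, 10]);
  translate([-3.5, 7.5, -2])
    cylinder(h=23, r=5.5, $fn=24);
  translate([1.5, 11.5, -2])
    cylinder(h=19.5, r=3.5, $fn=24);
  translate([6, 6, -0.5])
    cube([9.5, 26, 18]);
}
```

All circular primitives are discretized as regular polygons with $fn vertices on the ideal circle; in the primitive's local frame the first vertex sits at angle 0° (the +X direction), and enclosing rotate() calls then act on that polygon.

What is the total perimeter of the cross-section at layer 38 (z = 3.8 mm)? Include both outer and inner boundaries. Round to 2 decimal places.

At z = 3.8 mm: the cube is present — its section is the full 29×20 rectangle (perimeter 98.00 mm); the r=5.5 cylinder at (-3.5, 7.5) contributes a regular 24-gon of circumradius 5.5 (perimeter = 2·24·5.500·sin(180°/24) = 34.46 mm); the r=3.5 cylinder at (1.5, 11.5) contributes a regular 24-gon of circumradius 3.5 (perimeter = 2·24·3.500·sin(180°/24) = 21.93 mm); the cube at (6, 6) (footprint 9.5×26) is included at this height (perimeter 71.00 mm); Taking the first minus the rest: starting from the 29×20 cube, the r=5.5 cylinder at (-3.5, 7.5) partially overlaps it — only the 11.51 mm² overlap (of its 93.95 mm²) is removed, clipping the outline; the r=3.5 cylinder at (1.5, 11.5) partially overlaps it — only the 24.57 mm² overlap (of its 38.05 mm²) is removed, clipping the outline; the 9.5×26 cube at (6, 6) partially overlaps it — only the 133.00 mm² overlap (of its 247.00 mm²) is removed, clipping the outline — boundary = 132.13 mm. Overall, the cross-section is a single solid region. Total boundary length (outer) = 132.13 mm.

132.13 mm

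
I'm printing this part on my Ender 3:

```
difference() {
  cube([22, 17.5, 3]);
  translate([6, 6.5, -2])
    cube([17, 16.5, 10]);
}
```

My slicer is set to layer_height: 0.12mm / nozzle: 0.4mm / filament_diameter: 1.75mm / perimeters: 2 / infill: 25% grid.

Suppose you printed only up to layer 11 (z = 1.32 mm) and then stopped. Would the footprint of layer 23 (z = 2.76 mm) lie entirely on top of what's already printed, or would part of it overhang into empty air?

Compare the two slices. At z = 1.32: the cube is present — its section is the full 22×17.5 rectangle (area 385.00 mm²); the cube at (6, 6.5) is present — its section is the full 17×16.5 rectangle (area 280.50 mm²); After the difference (first − rest): starting from the 22×17.5 cube (385.00 mm²), the 17×16.5 cube at (6, 6.5) partially overlaps it — only the 176.00 mm² overlap (of its 280.50 mm²) is removed, clipping the outline — area = 209.00 mm². At z = 2.76: the 22×17.5 cube contributes its full rectangle (area 385.00 mm²); the 17×16.5 cube at (6, 6.5) contributes its full rectangle (area 280.50 mm²); After the difference (first − rest): starting from the 22×17.5 cube (385.00 mm²), the 17×16.5 cube at (6, 6.5) partially overlaps it — only the 176.00 mm² overlap (of its 280.50 mm²) is removed, clipping the outline — area = 209.00 mm². Checking containment: the cross-section at z = 2.76 is a subset of the cross-section at z = 1.32.

entirely on top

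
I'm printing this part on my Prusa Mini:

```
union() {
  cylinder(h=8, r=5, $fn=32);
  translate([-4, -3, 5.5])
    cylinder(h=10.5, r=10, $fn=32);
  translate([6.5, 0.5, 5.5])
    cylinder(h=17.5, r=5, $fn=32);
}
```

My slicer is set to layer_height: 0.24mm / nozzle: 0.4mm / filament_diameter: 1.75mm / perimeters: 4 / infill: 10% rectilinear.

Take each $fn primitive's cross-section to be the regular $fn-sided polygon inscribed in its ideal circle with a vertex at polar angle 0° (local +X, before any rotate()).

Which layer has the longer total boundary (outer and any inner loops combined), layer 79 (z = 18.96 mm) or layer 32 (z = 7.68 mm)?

layer 32 (z = 7.68 mm)

Layer 79 (z = 18.96): the cylinder is absent (z outside [0, 8]); the cylinder at (-4, -3) is not intersected at this z (z outside [5.5, 16]); the r=5 cylinder at (6.5, 0.5) contributes a regular 32-gon of circumradius 5 (perimeter = 2·32·5.000·sin(180°/32) = 31.37 mm); Combining (union): only the r=5 cylinder at (6.5, 0.5) is present, so the union is just that shape — boundary = 31.37 mm. So its perimeter = 31.37 mm. Layer 32 (z = 7.68): the r=5 cylinder contributes a regular 32-gon of circumradius 5 (perimeter = 2·32·5.000·sin(180°/32) = 31.37 mm); the cylinder at (-4, -3): section is a regular 32-gon, circumradius r=10 (perimeter = 2·32·10.000·sin(180°/32) = 62.73 mm); the r=5 cylinder at (6.5, 0.5) gives a regular 32-gon of circumradius 5 (constant along its height) (perimeter = 2·32·5.000·sin(180°/32) = 31.37 mm); Taking the union: the regions partially overlap (shared area 102.61 mm²), so the edge portions inside another operand are dropped and the merged outline is re-measured after clipping — boundary = 73.56 mm. So its perimeter = 73.56 mm. Layer 32 is larger (73.56 vs 31.37 mm).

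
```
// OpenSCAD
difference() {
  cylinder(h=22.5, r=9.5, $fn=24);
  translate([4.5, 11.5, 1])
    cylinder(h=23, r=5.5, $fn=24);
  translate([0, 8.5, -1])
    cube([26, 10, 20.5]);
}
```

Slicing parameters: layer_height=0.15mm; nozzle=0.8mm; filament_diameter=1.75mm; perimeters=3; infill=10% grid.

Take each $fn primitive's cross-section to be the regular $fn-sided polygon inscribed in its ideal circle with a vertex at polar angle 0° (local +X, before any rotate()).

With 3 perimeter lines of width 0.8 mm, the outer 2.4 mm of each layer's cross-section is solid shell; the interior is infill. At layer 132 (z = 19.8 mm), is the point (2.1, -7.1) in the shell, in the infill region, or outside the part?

shell

At z = 19.8 mm: the cylinder: section is a regular 24-gon, circumradius r=9.5; the r=5.5 cylinder at (4.5, 11.5) gives a regular 24-gon of circumradius 5.5 (constant along its height); the cube at (0, 8.5) is not intersected at this z (z outside [-1, 19.5]); After the difference (first − rest): starting from the r=9.5 cylinder, the r=5.5 cylinder at (4.5, 11.5) partially overlaps it — only the 13.92 mm² overlap (of its 93.95 mm²) is removed, clipping the outline — 1 connected region. Overall, the cross-section is a single solid region. The nearest boundary edge runs (4.75, -8.23)→(2.46, -9.18); distance from the point to it = 2.06 mm. The point is inside the cross-section, 2.06 mm from the nearest boundary — within the 2.4 mm shell band (3 × 0.8).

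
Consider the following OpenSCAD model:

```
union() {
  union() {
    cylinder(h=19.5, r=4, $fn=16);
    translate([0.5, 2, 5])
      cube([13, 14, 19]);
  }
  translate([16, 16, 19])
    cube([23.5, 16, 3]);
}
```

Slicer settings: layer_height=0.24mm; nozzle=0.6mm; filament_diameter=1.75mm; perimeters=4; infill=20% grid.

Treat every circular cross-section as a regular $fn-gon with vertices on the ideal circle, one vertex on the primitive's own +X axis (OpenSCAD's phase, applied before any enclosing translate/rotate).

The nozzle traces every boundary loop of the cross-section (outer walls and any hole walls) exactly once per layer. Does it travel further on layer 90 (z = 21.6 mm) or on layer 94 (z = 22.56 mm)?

Layer 90 (z = 21.6): the cylinder is absent (z outside [0, 19.5]); the cube at (0.5, 2) is present — its section is the full 13×14 rectangle (perimeter 54.00 mm); Combining (union): only the 13×14 cube at (0.5, 2) is present, so the union is just that shape — boundary = 54.00 mm; the cube at (16, 16) (footprint 23.5×16) is included at this height (perimeter 79.00 mm); Taking the union: the 2 present regions are separate (no shared area or edge), so areas and boundary lengths simply add and each stays a separate island — boundary = 133.00 mm. So its perimeter = 133.00 mm. Layer 94 (z = 22.56): the cylinder is absent (z outside [0, 19.5]); the 13×14 cube at (0.5, 2) contributes its full rectangle (perimeter 54.00 mm); Combining (union): only the 13×14 cube at (0.5, 2) is present, so the union is just that shape — boundary = 54.00 mm; the cube at (16, 16) is not intersected at this z (z outside [19, 22]); Merging all regions: only that combined region is present, so the union is just that shape — boundary = 54.00 mm. So its perimeter = 54.00 mm. Layer 90 is larger (133.00 vs 54.00 mm).

layer 90 (z = 21.6 mm)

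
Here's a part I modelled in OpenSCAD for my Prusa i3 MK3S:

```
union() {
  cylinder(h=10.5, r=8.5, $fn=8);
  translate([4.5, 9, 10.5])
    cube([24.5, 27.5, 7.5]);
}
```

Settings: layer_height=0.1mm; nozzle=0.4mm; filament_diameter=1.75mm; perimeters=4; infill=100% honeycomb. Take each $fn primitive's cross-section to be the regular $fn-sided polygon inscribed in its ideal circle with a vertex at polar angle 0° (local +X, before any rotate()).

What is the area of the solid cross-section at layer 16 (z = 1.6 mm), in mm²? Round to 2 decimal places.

204.35 mm²

At z = 1.6 mm: the r=8.5 cylinder gives a regular 8-gon of circumradius 8.5 (constant along its height) (area = (8/2)·8.500²·sin(360°/8) = 204.35 mm²); the cube at (4.5, 9) does not reach this height (z outside [10.5, 18]); Combining (union): only the r=8.5 cylinder is present, so the union is just that shape — area = 204.35 mm². Overall, the cross-section is a single solid region. Net area = 204.35 mm².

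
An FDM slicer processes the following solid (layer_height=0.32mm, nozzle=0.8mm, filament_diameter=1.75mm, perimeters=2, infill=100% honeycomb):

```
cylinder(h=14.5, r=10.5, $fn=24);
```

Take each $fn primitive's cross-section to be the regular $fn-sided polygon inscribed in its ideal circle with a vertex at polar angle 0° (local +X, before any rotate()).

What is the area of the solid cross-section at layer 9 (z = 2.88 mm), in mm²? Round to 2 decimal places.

342.42 mm²

At z = 2.88 mm: the cylinder: section is a regular 24-gon, circumradius r=10.5 (area = (24/2)·10.500²·sin(360°/24) = 342.42 mm²). Overall, the cross-section is a single solid region. Net area = 342.42 mm².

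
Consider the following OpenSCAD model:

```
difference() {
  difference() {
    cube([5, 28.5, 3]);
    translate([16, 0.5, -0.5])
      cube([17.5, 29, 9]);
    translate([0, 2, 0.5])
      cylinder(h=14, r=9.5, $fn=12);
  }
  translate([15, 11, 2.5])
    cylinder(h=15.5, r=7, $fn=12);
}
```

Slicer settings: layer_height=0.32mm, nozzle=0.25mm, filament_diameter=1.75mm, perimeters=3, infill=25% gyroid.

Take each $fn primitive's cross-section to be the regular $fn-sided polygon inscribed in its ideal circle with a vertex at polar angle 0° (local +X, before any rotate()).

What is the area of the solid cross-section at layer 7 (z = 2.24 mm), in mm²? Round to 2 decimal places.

88.37 mm²

At z = 2.24 mm: the cube is present — its section is the full 5×28.5 rectangle (area 142.50 mm²); the 17.5×29 cube at (16, 0.5) contributes its full rectangle (area 507.50 mm²); the r=9.5 cylinder at (0, 2) contributes a regular 12-gon of circumradius 9.5 (area = (12/2)·9.500²·sin(360°/12) = 270.75 mm²); Taking the first minus the rest: starting from the 5×28.5 cube (142.50 mm²), the 17.5×29 cube at (16, 0.5) misses the remaining region (no effect); the r=9.5 cylinder at (0, 2) partially overlaps it — only the 54.13 mm² overlap (of its 270.75 mm²) is removed, clipping the outline — area = 88.37 mm²; the cylinder at (15, 11) is absent (z outside [2.5, 18]); Subtracting the remaining from the first: none of the subtracted shapes is present at this height, so the result so far is unchanged — area = 88.37 mm². Overall, the cross-section is a single solid region. Net area = 88.37 mm².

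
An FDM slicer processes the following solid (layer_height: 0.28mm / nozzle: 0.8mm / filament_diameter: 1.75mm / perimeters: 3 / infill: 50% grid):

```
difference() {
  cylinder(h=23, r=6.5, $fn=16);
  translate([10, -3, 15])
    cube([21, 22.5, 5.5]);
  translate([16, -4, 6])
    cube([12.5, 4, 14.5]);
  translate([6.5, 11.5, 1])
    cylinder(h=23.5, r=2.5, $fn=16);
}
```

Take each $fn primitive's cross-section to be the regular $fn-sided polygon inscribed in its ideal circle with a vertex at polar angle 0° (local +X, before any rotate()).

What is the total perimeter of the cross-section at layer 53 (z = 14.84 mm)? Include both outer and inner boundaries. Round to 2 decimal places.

At z = 14.84 mm: the cylinder: section is a regular 16-gon, circumradius r=6.5 (perimeter = 2·16·6.500·sin(180°/16) = 40.58 mm); the cube at (10, -3) does not reach this height (z outside [15, 20.5]); the 12.5×4 cube at (16, -4) contributes its full rectangle (perimeter 33.00 mm); the r=2.5 cylinder at (6.5, 11.5) gives a regular 16-gon of circumradius 2.5 (constant along its height) (perimeter = 2·16·2.500·sin(180°/16) = 15.61 mm); Taking the first minus the rest: starting from the r=6.5 cylinder, the 12.5×4 cube at (16, -4) misses the remaining region (no effect); the r=2.5 cylinder at (6.5, 11.5) misses the remaining region (no effect) — boundary = 40.58 mm. Overall, the cross-section is a single solid region. Total boundary length (outer) = 40.58 mm.

40.58 mm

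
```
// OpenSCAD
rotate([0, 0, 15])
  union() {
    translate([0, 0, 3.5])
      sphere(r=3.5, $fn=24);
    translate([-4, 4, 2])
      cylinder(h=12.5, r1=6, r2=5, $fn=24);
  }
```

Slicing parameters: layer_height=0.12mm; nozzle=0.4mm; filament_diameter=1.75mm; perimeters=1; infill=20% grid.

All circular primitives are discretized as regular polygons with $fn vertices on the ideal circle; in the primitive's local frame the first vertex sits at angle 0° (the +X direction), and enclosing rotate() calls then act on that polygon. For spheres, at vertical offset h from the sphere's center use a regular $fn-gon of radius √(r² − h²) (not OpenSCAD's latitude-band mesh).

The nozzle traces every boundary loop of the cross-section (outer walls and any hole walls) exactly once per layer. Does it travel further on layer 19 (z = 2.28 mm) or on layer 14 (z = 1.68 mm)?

layer 19 (z = 2.28 mm)

Layer 19 (z = 2.28): the r=3.5 sphere slices to a regular 24-gon of circumradius 3.280 (√(r²−h²) with h=1.22 from center) (perimeter = 2·24·3.280·sin(180°/24) = 20.55 mm); the cone at (-4, 4) contributes a regular 24-gon of circumradius 5.978 (interpolated between r1=6 and r2=5 at t=0.022) (perimeter = 2·24·5.978·sin(180°/24) = 37.45 mm); Combining (union): the regions partially overlap (shared area 16.58 mm²), so the edge portions inside another operand are dropped and the merged outline is re-measured after clipping — boundary = 42.25 mm; (whole slice rotated 15° about Z — lengths, areas and connectivity unchanged). So its perimeter = 42.25 mm. Layer 14 (z = 1.68): the r=3.5 sphere slices to a regular 24-gon of circumradius 2.990 (√(r²−h²) with h=1.82 from center) (perimeter = 2·24·2.990·sin(180°/24) = 18.73 mm); the cone at (-4, 4) does not reach this height (z outside [2, 14.5]); Merging all regions: only the r=3.5 sphere is present, so the union is just that shape — boundary = 18.73 mm; (whole slice rotated 15° about Z — lengths, areas and connectivity unchanged). So its perimeter = 18.73 mm. Layer 19 is larger (42.25 vs 18.73 mm).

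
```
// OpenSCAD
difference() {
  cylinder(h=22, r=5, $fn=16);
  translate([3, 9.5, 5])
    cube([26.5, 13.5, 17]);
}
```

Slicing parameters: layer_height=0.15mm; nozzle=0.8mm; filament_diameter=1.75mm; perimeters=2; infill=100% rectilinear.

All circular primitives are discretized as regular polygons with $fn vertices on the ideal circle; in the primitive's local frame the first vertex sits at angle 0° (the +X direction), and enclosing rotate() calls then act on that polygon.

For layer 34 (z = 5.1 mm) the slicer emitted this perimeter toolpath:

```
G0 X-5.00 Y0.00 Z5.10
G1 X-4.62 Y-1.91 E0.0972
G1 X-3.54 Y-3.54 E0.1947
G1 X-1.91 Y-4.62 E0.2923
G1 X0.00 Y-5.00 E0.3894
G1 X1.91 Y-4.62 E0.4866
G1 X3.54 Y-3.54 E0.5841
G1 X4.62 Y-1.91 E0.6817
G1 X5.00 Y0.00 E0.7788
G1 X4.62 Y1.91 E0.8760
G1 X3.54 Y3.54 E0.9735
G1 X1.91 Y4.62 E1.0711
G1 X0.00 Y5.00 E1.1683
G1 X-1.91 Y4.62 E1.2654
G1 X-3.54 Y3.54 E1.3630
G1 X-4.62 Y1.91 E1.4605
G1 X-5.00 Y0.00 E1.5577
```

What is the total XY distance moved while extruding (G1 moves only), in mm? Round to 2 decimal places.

31.22 mm

Sum the Euclidean lengths of each G1 segment: total = 31.22 mm.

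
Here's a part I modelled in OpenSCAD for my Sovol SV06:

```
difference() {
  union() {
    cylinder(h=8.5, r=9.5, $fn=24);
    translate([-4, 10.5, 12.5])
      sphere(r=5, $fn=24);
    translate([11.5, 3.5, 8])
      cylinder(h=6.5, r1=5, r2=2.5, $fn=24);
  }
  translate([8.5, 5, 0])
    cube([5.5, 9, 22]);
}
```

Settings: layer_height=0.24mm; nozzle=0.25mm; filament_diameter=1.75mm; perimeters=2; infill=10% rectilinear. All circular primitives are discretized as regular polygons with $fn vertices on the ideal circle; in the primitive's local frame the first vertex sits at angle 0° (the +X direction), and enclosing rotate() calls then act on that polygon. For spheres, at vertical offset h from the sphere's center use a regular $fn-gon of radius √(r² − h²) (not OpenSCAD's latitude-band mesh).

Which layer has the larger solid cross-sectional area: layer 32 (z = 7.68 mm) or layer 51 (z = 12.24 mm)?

Layer 32 (z = 7.68): the cylinder: section is a regular 24-gon, circumradius r=9.5 (area = (24/2)·9.500²·sin(360°/24) = 280.30 mm²); the r=5 sphere at (-4, 10.5) slices to a regular 24-gon of circumradius 1.330 (√(r²−h²) with h=4.82 from center) (area = (24/2)·1.330²·sin(360°/24) = 5.49 mm²); the cone at (11.5, 3.5) is not intersected at this z (z outside [8, 14.5]); Taking the union: the 2 present regions are separate (no shared area or edge), so areas and boundary lengths simply add and each stays a separate island — area = 285.79 mm²; the 5.5×9 cube at (8.5, 5) contributes its full rectangle (area 49.50 mm²); Taking the first minus the rest: starting from the result so far (285.79 mm²), the 5.5×9 cube at (8.5, 5) misses the remaining region (no effect) — area = 285.79 mm². So its area = 285.79 mm². Layer 51 (z = 12.24): the cylinder is absent (z outside [0, 8.5]); the sphere at (-4, 10.5): section is a regular 24-gon, circumradius = √(r²−h²) = √(5²−0.26²) = 4.993 (area = (24/2)·4.993²·sin(360°/24) = 77.44 mm²); the cone at (11.5, 3.5) (r1=5→r2=2.5) has section circumradius 3.369 here — a regular 24-gon (area = (24/2)·3.369²·sin(360°/24) = 35.26 mm²); Merging all regions: the 2 present regions are separate (no shared area or edge), so areas and boundary lengths simply add and each stays a separate island — area = 112.69 mm²; the cube at (8.5, 5) is present — its section is the full 5.5×9 rectangle (area 49.50 mm²); Taking the first minus the rest: starting from that combined region (112.69 mm²), the 5.5×9 cube at (8.5, 5) partially overlaps it — only the 7.73 mm² overlap (of its 49.50 mm²) is removed, clipping the outline — area = 104.96 mm². So its area = 104.96 mm². Layer 32 is larger (285.79 vs 104.96 mm²).

layer 32 (z = 7.68 mm)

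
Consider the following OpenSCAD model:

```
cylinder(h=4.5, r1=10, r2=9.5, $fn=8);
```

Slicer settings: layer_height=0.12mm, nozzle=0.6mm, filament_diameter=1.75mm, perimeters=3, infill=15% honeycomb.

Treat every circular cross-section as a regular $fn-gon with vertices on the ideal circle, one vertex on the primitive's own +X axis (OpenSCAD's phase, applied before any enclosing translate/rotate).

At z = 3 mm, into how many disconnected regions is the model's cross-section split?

At z = 3 mm: the cone (r1=10→r2=9.5) has section circumradius 9.667 here — a regular 8-gon. The result has 1 disconnected region.

1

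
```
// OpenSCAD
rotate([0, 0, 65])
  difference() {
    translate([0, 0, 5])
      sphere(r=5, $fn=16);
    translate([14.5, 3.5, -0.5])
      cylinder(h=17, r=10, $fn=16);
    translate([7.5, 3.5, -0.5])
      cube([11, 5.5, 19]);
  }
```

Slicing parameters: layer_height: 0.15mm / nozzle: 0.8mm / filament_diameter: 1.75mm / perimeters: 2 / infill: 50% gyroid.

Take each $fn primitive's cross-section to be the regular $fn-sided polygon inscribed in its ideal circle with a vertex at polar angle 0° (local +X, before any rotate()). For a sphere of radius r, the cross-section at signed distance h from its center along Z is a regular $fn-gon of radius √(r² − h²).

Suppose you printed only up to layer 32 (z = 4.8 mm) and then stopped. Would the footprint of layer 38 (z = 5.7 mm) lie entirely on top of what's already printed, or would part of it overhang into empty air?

Compare the two slices. At z = 4.8: the r=5 sphere contributes a regular 16-gon of circumradius √(5²−0.2²) = 4.996 (area = (16/2)·4.996²·sin(360°/16) = 76.41 mm²); the cylinder at (14.5, 3.5): section is a regular 16-gon, circumradius r=10 (area = (16/2)·10.000²·sin(360°/16) = 306.15 mm²); the cube at (7.5, 3.5) (footprint 11×5.5) is included at this height (area 60.50 mm²); After the difference (first − rest): starting from the r=5 sphere (76.41 mm²), the r=10 cylinder at (14.5, 3.5) misses the remaining region (no effect); the 11×5.5 cube at (7.5, 3.5) misses the remaining region (no effect) — area = 76.41 mm²; (whole slice rotated 65° about Z — lengths, areas and connectivity unchanged). At z = 5.7: the r=5 sphere contributes a regular 16-gon of circumradius √(5²−0.7²) = 4.951 (area = (16/2)·4.951²·sin(360°/16) = 75.04 mm²); the r=10 cylinder at (14.5, 3.5) gives a regular 16-gon of circumradius 10 (constant along its height) (area = (16/2)·10.000²·sin(360°/16) = 306.15 mm²); the 11×5.5 cube at (7.5, 3.5) contributes its full rectangle (area 60.50 mm²); After the difference (first − rest): starting from the r=5 sphere (75.04 mm²), the r=10 cylinder at (14.5, 3.5) misses the remaining region (no effect); the 11×5.5 cube at (7.5, 3.5) misses the remaining region (no effect) — area = 75.04 mm²; (rotated 65° about Z; rotation is an isometry so areas/perimeters/island counts are preserved). Checking containment: the cross-section at z = 5.7 is a subset of the cross-section at z = 4.8.

entirely on top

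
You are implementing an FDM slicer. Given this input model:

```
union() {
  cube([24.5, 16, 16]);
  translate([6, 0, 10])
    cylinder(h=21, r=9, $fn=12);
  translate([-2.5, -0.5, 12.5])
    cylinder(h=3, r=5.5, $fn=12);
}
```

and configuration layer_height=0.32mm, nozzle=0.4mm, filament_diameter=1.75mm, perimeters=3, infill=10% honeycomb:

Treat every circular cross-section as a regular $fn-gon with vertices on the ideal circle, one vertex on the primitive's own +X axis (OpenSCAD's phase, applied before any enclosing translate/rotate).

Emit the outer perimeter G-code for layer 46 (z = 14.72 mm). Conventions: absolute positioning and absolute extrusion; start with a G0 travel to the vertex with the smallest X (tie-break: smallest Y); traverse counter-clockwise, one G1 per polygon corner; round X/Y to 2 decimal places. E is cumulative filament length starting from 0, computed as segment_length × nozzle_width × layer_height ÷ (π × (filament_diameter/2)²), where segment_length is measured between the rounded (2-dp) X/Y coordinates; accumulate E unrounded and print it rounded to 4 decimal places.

At z = 14.72 mm: the 24.5×16 cube contributes its full rectangle; the r=9 cylinder at (6, 0) contributes a regular 12-gon of circumradius 9; the cylinder at (-2.5, -0.5): section is a regular 12-gon, circumradius r=5.5; Merging all regions: the regions partially overlap (shared area 151.56 mm²), so overlapping operands fuse into one piece — 1 connected region. The outline is a single polygon with 18 vertices. Extrusion per mm of travel: 0.4 × 0.32 / (π × 0.875²) = 0.053216. Accumulating E over each segment gives final E = 5.5124.

G0 X-8.00 Y-0.50 Z14.72
G1 X-7.26 Y-3.25 E0.1516
G1 X-5.25 Y-5.26 E0.3028
G1 X-2.50 Y-6.00 E0.4544
G1 X-0.76 Y-5.53 E0.5503
G1 X1.50 Y-7.79 E0.7204
G1 X6.00 Y-9.00 E0.9684
G1 X10.50 Y-7.79 E1.2163
G1 X13.79 Y-4.50 E1.4639
G1 X15.00 Y0.00 E1.7119
G1 X24.50 Y0.00 E2.2175
G1 X24.50 Y16.00 E3.0689
G1 X0.00 Y16.00 E4.3727
G1 X0.00 Y6.29 E4.8895
G1 X-1.55 Y4.75 E5.0057
G1 X-2.50 Y5.00 E5.0580
G1 X-5.25 Y4.26 E5.2096
G1 X-7.26 Y2.25 E5.3608
G1 X-8.00 Y-0.50 E5.5124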